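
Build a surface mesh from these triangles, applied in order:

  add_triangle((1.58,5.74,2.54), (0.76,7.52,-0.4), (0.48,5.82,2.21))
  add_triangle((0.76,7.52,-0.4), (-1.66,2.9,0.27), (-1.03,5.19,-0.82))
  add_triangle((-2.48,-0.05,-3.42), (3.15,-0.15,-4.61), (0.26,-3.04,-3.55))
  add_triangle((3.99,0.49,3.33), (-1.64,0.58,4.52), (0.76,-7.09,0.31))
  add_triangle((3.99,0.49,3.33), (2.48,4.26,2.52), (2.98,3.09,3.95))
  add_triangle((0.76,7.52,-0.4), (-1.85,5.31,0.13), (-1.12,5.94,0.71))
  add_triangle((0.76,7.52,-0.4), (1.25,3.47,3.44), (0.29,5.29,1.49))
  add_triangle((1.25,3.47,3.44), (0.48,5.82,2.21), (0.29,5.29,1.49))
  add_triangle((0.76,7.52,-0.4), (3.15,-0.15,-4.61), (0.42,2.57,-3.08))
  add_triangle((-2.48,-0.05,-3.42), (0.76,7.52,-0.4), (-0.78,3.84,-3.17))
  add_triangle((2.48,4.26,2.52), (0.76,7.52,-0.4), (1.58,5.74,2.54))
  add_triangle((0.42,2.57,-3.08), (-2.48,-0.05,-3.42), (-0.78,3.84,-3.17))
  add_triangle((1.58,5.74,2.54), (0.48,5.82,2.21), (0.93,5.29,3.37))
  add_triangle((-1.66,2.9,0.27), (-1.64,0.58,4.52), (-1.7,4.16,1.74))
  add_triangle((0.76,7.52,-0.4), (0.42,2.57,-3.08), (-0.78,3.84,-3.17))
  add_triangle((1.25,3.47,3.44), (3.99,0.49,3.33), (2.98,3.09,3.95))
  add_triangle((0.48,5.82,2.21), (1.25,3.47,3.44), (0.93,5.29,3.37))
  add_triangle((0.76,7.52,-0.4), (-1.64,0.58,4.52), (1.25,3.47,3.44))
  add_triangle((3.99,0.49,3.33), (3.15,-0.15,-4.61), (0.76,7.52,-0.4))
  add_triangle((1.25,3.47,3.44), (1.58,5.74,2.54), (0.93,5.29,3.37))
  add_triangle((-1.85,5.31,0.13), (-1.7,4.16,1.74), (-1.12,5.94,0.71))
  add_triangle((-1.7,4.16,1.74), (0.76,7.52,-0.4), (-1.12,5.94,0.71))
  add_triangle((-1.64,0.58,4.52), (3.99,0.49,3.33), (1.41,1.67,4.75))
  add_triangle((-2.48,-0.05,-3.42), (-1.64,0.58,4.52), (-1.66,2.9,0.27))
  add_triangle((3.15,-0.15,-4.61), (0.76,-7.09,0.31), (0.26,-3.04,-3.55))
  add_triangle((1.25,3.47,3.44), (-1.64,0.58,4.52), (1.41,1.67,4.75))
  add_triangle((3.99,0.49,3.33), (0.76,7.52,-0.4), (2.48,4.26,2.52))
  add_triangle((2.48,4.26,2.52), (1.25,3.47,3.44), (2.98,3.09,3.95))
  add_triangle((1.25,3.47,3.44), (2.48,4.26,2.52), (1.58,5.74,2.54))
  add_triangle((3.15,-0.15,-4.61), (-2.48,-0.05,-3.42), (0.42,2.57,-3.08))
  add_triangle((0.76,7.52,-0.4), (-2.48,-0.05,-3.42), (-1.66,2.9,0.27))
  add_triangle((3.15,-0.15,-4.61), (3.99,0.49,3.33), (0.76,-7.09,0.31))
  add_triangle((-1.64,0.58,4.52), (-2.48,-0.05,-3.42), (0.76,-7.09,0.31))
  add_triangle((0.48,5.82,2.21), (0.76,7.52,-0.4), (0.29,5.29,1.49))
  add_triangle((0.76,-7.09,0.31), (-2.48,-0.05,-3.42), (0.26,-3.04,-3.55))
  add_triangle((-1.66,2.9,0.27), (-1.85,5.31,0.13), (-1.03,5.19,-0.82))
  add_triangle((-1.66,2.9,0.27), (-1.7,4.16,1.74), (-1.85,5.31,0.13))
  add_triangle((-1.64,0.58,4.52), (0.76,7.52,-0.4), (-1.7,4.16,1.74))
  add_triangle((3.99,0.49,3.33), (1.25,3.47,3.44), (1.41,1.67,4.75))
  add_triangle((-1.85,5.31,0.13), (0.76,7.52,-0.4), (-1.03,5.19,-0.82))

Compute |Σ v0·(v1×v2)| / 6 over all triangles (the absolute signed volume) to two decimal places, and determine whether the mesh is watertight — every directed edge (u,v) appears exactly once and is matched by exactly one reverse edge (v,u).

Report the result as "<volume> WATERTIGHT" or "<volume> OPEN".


269.33 WATERTIGHT

Per-triangle v0·(v1×v2)/6:
  t1: +3.5434
  t2: -2.1581
  t3: +10.9254
  t4: +27.9614
  t5: +3.0325
  t6: +2.1796
  t7: -3.1079
  t8: -0.1838
  t9: +10.7485
  t10: +4.1888
  t11: +3.8666
  t12: +3.6142
  t13: +1.2886
  t14: +2.3257
  t15: +4.9047
  t16: +1.1153
  t17: -0.2562
  t18: +12.8459
  t19: +36.1205
  t20: +1.2489
  t21: +1.5018
  t22: +1.5022
  t23: +4.0049
  t24: +7.5742
  t25: +13.9981
  t26: +5.1533
  t27: +4.9441
  t28: +2.3237
  t29: +2.2029
  t30: +9.8031
  t31: +9.6942
  t32: +34.4641
  t33: +19.7297
  t34: +0.5323
  t35: +10.5499
  t36: +0.4074
  t37: +0.8977
  t38: +7.9189
  t39: +5.4949
  t40: +2.4306
Σ = +269.3318 → |volume| = 269.33

Directed edges: 120 total, each appears once with its reverse present → watertight.


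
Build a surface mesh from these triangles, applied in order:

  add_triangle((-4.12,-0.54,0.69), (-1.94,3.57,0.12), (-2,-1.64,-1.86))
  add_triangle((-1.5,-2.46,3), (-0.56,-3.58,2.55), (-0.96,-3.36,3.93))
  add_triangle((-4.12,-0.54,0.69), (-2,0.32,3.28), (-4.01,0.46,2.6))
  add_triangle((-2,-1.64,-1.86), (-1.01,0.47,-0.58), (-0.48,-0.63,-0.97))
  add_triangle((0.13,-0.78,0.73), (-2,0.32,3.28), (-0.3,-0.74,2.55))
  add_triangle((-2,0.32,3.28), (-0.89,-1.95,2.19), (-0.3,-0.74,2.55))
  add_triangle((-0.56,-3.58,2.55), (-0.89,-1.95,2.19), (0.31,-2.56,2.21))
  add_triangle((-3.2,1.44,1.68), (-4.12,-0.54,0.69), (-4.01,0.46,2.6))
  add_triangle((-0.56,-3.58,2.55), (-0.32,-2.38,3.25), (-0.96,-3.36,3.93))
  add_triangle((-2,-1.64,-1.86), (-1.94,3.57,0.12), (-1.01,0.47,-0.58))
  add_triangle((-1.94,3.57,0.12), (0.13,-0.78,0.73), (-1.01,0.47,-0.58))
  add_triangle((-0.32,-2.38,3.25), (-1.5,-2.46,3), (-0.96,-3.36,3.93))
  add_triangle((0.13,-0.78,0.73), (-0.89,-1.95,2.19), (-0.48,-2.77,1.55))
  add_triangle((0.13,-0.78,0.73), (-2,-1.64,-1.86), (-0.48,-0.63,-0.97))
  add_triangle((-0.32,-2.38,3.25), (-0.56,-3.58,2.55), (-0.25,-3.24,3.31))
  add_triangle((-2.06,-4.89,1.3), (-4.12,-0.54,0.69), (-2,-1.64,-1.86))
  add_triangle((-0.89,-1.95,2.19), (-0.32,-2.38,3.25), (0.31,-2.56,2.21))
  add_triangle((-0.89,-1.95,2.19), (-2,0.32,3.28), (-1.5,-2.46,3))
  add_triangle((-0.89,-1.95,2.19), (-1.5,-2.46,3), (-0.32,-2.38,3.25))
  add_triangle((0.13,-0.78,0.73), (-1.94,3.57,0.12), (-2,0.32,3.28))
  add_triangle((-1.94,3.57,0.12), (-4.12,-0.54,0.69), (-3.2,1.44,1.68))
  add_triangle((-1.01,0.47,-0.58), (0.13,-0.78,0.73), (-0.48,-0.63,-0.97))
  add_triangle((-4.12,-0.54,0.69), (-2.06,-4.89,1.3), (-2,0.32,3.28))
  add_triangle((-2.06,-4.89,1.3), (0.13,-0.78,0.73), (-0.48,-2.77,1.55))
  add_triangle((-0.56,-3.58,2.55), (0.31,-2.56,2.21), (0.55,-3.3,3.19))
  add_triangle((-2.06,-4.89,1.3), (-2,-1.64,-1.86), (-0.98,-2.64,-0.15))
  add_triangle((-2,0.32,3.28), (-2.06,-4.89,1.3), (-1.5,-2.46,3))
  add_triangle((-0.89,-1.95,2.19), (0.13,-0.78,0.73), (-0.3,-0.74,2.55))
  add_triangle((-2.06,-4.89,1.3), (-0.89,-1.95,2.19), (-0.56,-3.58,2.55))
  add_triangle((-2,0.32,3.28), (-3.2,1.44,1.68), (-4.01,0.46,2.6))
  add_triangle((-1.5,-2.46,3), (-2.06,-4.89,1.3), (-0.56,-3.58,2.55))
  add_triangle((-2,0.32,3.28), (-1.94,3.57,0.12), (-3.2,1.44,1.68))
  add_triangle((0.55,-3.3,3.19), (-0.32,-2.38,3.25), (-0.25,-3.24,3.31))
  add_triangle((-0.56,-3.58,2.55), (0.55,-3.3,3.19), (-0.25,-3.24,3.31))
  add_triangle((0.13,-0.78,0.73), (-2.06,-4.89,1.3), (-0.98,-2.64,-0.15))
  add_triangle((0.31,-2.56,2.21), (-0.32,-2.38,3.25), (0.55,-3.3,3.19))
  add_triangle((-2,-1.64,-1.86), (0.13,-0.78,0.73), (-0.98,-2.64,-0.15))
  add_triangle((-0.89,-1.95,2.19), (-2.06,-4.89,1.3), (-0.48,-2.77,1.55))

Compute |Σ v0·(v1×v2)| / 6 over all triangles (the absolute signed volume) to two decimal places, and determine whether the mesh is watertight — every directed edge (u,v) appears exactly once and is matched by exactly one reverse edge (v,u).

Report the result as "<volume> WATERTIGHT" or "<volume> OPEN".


Per-triangle v0·(v1×v2)/6:
  t1: +5.9578
  t2: +0.6991
  t3: +1.2223
  t4: +0.1983
  t5: -0.2731
  t6: +1.2435
  t7: -0.4745
  t8: +1.6879
  t9: +0.4509
  t10: +0.2146
  t11: -0.4437
  t12: +0.2329
  t13: +0.2093
  t14: +0.2027
  t15: +0.2070
  t16: +7.8668
  t17: -0.4429
  t18: +0.2807
  t19: -0.1298
  t20: +0.2500
  t21: +3.2660
  t22: -0.1782
  t23: +9.7246
  t24: +0.0115
  t25: +0.1099
  t26: +1.1561
  t27: +2.8101
  t28: +0.2733
  t29: -1.3810
  t30: +1.4460
  t31: +2.4168
  t32: +2.9297
  t33: +0.3423
  t34: +0.5089
  t35: +0.3747
  t36: -0.1652
  t37: -0.1478
  t38: +0.9813
Σ = +43.6389 → |volume| = 43.64

Directed edges: 114 total, each appears once with its reverse present → watertight.

43.64 WATERTIGHT


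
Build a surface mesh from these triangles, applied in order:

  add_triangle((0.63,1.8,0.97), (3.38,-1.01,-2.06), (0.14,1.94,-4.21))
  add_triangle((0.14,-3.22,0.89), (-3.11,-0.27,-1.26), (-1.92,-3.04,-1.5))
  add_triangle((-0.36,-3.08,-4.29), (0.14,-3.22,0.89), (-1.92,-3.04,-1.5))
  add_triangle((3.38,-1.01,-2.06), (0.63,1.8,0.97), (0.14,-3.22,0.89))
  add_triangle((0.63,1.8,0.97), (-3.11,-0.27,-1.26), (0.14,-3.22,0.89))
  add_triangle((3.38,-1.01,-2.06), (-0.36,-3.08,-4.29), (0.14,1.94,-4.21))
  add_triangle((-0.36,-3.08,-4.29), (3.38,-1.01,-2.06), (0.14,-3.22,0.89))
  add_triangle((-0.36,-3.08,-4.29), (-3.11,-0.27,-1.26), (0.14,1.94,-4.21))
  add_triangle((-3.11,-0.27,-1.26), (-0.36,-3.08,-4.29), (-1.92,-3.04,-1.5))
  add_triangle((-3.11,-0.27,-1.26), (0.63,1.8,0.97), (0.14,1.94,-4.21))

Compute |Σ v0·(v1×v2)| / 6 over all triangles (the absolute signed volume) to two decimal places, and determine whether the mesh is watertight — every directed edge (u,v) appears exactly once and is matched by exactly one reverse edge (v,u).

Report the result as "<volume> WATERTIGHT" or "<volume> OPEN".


Per-triangle v0·(v1×v2)/6:
  t1: +6.1315
  t2: +2.4508
  t3: +5.0420
  t4: +3.5165
  t5: +1.9513
  t6: +12.4410
  t7: +9.8249
  t8: +10.8837
  t9: +5.0309
  t10: +4.5741
Σ = +61.8465 → |volume| = 61.85

Directed edges: 30 total, each appears once with its reverse present → watertight.

61.85 WATERTIGHT


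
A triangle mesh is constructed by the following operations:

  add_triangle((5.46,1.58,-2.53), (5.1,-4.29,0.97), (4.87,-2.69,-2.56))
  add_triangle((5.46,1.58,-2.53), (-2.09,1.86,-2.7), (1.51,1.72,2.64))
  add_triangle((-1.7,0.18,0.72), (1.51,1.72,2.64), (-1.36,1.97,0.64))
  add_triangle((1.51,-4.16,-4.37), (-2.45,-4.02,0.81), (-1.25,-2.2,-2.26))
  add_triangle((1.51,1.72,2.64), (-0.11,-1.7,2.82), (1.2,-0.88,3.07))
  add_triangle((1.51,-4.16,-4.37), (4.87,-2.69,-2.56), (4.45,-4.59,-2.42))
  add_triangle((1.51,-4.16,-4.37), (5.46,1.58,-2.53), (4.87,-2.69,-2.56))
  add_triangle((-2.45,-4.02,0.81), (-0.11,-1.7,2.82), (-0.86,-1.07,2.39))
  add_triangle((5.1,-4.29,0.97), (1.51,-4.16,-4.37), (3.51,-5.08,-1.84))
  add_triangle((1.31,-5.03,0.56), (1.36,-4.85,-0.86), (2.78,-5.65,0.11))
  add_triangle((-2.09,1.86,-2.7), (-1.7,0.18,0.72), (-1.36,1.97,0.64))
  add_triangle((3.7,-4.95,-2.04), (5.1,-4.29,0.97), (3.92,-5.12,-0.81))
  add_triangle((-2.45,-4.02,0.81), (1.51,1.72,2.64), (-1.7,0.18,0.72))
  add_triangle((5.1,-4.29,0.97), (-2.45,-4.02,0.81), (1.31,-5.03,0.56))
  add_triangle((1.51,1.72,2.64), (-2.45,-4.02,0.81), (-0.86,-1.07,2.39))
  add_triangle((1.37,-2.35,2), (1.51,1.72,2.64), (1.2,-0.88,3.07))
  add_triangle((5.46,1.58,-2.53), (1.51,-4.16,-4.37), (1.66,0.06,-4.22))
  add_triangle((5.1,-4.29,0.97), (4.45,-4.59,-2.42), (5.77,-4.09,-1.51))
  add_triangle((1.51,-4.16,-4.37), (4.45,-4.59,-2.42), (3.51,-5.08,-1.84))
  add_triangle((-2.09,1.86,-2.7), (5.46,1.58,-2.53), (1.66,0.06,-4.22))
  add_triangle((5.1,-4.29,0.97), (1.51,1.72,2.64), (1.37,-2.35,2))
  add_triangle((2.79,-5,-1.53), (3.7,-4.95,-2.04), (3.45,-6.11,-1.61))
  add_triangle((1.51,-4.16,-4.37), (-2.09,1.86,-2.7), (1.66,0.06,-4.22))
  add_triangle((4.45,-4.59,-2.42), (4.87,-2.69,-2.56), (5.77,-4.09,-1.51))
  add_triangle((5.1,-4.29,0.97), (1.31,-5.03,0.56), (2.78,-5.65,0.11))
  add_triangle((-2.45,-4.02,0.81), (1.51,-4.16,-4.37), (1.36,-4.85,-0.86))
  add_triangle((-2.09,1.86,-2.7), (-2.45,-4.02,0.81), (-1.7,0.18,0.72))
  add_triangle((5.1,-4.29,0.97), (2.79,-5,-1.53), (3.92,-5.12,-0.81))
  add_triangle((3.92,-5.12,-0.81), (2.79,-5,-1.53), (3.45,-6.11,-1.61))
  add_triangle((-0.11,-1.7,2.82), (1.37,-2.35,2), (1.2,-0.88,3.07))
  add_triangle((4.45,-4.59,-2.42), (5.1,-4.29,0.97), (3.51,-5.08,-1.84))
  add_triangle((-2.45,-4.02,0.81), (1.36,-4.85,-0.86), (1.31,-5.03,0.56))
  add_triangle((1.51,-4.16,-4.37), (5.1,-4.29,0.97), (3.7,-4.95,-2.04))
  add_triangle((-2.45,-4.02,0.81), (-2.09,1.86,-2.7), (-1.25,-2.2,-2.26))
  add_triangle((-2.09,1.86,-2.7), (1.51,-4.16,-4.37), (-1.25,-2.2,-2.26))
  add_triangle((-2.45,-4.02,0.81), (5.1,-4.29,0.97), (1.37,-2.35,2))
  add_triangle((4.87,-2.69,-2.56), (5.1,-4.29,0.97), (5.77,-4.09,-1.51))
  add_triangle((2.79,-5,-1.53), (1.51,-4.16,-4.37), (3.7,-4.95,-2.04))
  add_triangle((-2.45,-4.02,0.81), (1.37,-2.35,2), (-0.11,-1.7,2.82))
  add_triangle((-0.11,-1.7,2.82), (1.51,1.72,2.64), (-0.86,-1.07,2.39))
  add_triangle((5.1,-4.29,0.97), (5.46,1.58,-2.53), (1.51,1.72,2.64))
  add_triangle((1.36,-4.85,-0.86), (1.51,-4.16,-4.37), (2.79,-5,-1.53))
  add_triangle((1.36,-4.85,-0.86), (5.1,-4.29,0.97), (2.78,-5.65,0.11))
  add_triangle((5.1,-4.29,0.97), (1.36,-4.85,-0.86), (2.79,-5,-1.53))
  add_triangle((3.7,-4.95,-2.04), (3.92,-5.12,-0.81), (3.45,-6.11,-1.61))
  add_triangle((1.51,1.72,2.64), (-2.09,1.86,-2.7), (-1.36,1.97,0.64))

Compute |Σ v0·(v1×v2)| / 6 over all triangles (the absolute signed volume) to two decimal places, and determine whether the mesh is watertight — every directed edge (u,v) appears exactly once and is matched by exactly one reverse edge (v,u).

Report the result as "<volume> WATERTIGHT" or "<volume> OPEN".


205.81 WATERTIGHT

Per-triangle v0·(v1×v2)/6:
  t1: +14.0257
  t2: +11.7740
  t3: +1.6626
  t4: +7.0101
  t5: +1.3182
  t6: +5.9705
  t7: +12.4223
  t8: +1.6942
  t9: -2.2623
  t10: +1.4936
  t11: +1.8846
  t12: +1.8208
  t13: +3.8552
  t14: +2.6536
  t15: -1.0887
  t16: +1.1801
  t17: +13.0315
  t18: +3.9967
  t19: +3.9745
  t20: +9.1433
  t21: +6.8161
  t22: +0.2207
  t23: +9.6281
  t24: +2.6949
  t25: +2.2731
  t26: +10.0806
  t27: +4.4527
  t28: +0.3157
  t29: -0.2044
  t30: +1.3704
  t31: +4.1019
  t32: +4.0747
  t33: +0.5350
  t34: +5.9800
  t35: +6.6602
  t36: +7.6918
  t37: +0.8546
  t38: +2.7757
  t39: +3.7043
  t40: +1.4745
  t41: +21.4147
  t42: +3.8966
  t43: +1.8297
  t44: +3.9685
  t45: +1.2677
  t46: +2.3757
Σ = +205.8139 → |volume| = 205.81

Directed edges: 138 total, each appears once with its reverse present → watertight.


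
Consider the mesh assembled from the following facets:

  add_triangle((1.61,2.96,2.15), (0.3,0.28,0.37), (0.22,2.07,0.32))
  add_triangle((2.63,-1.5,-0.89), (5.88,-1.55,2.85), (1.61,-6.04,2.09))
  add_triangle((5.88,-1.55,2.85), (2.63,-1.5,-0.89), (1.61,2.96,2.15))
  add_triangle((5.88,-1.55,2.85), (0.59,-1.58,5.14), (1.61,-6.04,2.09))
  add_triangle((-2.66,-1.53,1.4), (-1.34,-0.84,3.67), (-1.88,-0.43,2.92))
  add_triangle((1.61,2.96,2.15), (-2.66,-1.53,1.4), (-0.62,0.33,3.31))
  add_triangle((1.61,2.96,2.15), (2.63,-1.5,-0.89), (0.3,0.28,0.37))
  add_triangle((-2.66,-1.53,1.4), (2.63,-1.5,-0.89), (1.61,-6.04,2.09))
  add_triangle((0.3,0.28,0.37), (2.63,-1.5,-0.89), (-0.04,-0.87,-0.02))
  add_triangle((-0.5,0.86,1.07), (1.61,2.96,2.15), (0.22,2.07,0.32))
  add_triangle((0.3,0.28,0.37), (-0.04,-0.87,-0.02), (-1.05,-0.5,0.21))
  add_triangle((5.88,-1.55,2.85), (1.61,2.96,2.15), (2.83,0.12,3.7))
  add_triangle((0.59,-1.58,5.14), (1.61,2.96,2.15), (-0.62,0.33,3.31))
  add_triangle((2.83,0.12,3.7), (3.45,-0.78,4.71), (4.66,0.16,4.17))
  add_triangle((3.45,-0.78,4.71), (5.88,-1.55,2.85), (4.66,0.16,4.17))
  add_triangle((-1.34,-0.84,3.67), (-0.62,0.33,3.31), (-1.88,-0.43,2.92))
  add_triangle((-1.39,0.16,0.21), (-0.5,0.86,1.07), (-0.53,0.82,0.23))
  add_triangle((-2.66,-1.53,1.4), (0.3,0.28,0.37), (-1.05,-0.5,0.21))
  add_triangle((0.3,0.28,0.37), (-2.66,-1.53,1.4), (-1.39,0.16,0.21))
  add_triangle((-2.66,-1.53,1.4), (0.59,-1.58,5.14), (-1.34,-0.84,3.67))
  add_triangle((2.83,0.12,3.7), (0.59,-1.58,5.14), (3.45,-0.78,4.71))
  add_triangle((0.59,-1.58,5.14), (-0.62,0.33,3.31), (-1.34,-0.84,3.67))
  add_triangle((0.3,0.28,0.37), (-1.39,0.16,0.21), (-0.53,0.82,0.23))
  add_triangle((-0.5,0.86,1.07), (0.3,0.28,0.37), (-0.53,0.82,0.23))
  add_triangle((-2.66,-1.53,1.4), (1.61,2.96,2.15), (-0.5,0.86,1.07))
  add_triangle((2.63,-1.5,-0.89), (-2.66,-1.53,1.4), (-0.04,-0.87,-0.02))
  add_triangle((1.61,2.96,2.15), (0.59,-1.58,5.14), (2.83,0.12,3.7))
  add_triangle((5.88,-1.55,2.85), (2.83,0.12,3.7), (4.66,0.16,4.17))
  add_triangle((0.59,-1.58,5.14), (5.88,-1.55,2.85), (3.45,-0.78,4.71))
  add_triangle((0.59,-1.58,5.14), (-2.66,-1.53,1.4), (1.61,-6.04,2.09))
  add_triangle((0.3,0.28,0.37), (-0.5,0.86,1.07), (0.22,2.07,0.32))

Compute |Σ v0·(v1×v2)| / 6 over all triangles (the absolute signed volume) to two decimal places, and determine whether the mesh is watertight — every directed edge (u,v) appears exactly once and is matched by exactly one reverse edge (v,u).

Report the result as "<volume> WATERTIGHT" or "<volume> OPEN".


96.23 OPEN

Per-triangle v0·(v1×v2)/6:
  t1: +0.0118
  t2: +12.9486
  t3: +6.0970
  t4: +24.8849
  t5: +0.9154
  t6: +1.7780
  t7: -0.2687
  t8: +2.3970
  t9: -0.1779
  t10: +0.7641
  t11: -0.0634
  t12: +6.5600
  t13: +4.6753
  t14: +0.8435
  t15: +3.8909
  t16: +0.6272
  t17: +0.1470
  t18: +0.0406
  t19: -0.2494
  t20: +2.3554
  t21: +1.7577
  t22: +1.7863
  t23: -0.0621
  t24: +0.0523
  t25: +0.7974
  t26: +0.2404
  t27: +5.9926
  t28: -1.5459
  t29: +4.8565
  t30: +14.3333
  t31: -0.1540
Σ = +96.2318 → |volume| = 96.23

Directed edges: 93 total; 9 unmatched, e.g. (-1.88,-0.43,2.92)→(-2.66,-1.53,1.4) → open.


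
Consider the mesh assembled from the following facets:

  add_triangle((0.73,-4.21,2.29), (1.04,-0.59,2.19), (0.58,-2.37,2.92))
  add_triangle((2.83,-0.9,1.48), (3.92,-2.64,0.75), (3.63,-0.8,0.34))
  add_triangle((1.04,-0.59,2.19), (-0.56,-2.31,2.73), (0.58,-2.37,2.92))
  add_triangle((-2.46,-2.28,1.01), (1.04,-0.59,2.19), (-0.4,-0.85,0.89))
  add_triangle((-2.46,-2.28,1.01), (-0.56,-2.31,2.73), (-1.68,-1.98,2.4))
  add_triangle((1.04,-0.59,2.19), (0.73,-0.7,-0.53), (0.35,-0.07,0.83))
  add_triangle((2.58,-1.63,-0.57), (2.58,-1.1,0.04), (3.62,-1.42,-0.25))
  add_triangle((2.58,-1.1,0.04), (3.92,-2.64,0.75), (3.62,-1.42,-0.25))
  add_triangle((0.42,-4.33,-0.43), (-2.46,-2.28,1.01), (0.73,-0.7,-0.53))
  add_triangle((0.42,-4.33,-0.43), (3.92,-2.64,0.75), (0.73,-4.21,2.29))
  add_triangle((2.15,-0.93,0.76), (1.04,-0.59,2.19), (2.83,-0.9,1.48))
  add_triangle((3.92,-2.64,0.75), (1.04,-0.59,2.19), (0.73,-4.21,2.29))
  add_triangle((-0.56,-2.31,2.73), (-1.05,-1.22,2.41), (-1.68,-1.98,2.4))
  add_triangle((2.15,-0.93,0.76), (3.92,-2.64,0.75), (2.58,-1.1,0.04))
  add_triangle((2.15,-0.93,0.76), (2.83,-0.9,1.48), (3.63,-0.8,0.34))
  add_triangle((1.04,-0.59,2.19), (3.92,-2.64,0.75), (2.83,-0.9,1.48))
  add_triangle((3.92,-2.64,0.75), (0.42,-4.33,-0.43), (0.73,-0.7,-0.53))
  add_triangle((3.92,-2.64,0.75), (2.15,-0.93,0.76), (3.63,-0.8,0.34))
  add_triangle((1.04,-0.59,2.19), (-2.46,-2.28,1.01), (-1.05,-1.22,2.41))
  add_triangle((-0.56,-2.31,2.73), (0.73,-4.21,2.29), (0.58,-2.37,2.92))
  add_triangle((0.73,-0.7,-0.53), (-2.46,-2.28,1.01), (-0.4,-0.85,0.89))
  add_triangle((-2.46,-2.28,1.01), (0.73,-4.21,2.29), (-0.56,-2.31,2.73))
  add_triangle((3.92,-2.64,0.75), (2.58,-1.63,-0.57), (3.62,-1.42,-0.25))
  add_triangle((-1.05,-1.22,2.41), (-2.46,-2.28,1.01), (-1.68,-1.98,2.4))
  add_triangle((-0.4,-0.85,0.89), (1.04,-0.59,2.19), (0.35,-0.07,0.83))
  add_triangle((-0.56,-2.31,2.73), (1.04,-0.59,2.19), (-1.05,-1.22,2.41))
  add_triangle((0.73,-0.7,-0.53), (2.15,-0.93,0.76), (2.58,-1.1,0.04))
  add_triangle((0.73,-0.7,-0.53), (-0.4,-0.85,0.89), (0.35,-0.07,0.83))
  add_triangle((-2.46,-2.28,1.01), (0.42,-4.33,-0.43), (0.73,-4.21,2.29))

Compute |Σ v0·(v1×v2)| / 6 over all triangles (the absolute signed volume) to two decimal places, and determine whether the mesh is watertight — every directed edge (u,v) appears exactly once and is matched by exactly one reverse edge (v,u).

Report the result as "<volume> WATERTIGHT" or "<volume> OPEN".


28.31 OPEN

Per-triangle v0·(v1×v2)/6:
  t1: +0.8513
  t2: +1.2415
  t3: +0.6093
  t4: -0.0518
  t5: +0.8223
  t6: +0.0415
  t7: -0.1021
  t8: +0.0909
  t9: +0.3002
  t10: +6.9256
  t11: -0.2358
  t12: +4.9920
  t13: +0.4299
  t14: +0.2987
  t15: -0.2419
  t16: +1.2408
  t17: +1.7012
  t18: -0.4946
  t19: -0.9959
  t20: +1.2739
  t21: -0.4549
  t22: +3.1073
  t23: +0.6411
  t24: +0.1701
  t25: +0.0560
  t26: +0.8744
  t27: -0.1246
  t28: -0.1821
  t29: +5.5269
Σ = +28.3112 → |volume| = 28.31

Directed edges: 87 total; 7 unmatched, e.g. (1.04,-0.59,2.19)→(0.73,-0.7,-0.53) → open.


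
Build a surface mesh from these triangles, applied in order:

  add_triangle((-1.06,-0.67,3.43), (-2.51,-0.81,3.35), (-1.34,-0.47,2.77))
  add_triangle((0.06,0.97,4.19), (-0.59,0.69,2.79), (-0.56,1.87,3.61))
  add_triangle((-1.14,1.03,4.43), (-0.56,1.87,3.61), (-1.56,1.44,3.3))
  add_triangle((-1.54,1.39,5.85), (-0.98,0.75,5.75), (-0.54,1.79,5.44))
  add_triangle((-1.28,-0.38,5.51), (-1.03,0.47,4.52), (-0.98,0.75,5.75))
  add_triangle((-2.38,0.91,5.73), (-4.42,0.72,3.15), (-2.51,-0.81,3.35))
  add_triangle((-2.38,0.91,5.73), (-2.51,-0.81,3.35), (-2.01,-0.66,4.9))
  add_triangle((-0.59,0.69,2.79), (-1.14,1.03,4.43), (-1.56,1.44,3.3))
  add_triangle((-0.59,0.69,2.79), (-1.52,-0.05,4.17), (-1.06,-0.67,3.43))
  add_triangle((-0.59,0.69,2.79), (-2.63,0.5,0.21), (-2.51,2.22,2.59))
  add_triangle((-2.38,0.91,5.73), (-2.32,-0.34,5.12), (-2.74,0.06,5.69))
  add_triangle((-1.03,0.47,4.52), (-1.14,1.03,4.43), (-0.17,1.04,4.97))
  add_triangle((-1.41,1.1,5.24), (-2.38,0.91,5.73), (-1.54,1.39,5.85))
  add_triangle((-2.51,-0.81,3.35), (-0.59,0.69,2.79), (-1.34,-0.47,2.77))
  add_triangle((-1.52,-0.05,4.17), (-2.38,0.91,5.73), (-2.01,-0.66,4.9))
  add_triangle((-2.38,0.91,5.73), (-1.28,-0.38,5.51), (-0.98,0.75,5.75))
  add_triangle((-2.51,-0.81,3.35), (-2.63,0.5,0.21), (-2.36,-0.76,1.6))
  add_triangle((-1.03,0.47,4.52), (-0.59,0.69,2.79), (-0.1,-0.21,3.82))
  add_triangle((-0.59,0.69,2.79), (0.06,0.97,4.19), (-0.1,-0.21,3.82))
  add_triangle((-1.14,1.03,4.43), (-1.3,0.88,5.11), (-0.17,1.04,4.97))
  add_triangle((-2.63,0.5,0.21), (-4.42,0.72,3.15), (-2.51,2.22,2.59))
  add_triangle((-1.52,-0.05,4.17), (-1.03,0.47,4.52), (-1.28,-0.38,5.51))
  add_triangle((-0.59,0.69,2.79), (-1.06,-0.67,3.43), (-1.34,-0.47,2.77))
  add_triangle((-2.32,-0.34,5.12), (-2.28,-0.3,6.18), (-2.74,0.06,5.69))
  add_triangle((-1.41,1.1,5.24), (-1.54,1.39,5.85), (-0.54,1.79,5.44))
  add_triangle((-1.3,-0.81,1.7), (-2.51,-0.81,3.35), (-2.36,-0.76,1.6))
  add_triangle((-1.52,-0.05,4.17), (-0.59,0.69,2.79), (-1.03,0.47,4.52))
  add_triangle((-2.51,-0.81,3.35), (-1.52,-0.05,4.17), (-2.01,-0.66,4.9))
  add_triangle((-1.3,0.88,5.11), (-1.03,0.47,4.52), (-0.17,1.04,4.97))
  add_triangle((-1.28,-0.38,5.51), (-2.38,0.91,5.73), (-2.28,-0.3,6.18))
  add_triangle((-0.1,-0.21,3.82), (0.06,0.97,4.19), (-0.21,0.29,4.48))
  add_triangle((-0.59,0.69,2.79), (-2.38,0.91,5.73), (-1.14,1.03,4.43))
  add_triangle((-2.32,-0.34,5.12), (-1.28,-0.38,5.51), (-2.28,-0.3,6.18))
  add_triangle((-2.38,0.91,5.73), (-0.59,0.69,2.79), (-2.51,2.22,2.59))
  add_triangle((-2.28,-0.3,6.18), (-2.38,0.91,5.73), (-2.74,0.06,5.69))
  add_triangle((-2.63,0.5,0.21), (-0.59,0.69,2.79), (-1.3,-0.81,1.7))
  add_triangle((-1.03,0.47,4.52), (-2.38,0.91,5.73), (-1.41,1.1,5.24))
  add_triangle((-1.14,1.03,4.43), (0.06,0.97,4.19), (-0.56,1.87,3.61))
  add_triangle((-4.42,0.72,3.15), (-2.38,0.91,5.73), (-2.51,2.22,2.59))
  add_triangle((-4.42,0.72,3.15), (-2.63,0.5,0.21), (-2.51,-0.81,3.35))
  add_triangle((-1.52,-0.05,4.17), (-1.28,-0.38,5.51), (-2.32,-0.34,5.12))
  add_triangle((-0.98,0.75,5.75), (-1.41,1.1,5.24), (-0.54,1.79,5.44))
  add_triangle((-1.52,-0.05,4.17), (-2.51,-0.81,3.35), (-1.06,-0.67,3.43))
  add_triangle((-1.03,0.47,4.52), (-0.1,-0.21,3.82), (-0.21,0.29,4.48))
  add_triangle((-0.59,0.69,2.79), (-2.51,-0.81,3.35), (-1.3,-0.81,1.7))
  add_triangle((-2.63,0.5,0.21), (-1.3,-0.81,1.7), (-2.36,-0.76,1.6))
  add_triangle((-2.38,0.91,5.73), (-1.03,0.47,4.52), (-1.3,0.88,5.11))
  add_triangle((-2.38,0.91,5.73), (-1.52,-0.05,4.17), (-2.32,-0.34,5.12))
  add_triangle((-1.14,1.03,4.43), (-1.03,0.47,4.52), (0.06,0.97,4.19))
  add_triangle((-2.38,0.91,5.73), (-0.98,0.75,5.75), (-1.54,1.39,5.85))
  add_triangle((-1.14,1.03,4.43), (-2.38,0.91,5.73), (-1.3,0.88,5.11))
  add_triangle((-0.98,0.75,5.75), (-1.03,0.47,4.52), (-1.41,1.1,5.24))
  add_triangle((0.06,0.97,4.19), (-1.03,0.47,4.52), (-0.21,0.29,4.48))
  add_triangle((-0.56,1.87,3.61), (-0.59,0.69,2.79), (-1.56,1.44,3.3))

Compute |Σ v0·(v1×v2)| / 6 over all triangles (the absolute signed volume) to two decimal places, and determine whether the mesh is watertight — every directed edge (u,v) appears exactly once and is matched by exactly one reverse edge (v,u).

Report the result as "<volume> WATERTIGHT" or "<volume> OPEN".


Per-triangle v0·(v1×v2)/6:
  t1: -0.1030
  t2: -0.4362
  t3: +0.7242
  t4: +0.7948
  t5: -0.2343
  t6: +4.2227
  t7: +1.5687
  t8: -0.0852
  t9: +0.2823
  t10: -1.4901
  t11: -0.2589
  t12: -0.4643
  t13: -0.1098
  t14: -0.3930
  t15: +0.2741
  t16: +1.5308
  t17: +0.8722
  t18: -0.2530
  t19: -0.4862
  t20: +0.2510
  t21: +2.2628
  t22: -0.4001
  t23: -0.3527
  t24: +0.2096
  t25: -0.1113
  t26: +0.2532
  t27: -0.1550
  t28: -0.4188
  t29: +0.3062
  t30: +0.8905
  t31: +0.1288
  t32: -0.0123
  t33: +0.1209
  t34: +1.3208
  t35: +0.6921
  t36: -1.6753
  t37: -0.3982
  t38: +0.8673
  t39: +5.0737
  t40: +1.4121
  t41: -0.2400
  t42: -0.6898
  t43: +0.6651
  t44: +0.2689
  t45: +0.3142
  t46: -0.1916
  t47: +0.2501
  t48: -0.3650
  t49: +0.4878
  t50: +0.7586
  t51: +0.2107
  t52: -0.1629
  t53: +0.4608
  t54: -0.4508
Σ = +17.5368 → |volume| = 17.54

Directed edges: 162 total, each appears once with its reverse present → watertight.

17.54 WATERTIGHT


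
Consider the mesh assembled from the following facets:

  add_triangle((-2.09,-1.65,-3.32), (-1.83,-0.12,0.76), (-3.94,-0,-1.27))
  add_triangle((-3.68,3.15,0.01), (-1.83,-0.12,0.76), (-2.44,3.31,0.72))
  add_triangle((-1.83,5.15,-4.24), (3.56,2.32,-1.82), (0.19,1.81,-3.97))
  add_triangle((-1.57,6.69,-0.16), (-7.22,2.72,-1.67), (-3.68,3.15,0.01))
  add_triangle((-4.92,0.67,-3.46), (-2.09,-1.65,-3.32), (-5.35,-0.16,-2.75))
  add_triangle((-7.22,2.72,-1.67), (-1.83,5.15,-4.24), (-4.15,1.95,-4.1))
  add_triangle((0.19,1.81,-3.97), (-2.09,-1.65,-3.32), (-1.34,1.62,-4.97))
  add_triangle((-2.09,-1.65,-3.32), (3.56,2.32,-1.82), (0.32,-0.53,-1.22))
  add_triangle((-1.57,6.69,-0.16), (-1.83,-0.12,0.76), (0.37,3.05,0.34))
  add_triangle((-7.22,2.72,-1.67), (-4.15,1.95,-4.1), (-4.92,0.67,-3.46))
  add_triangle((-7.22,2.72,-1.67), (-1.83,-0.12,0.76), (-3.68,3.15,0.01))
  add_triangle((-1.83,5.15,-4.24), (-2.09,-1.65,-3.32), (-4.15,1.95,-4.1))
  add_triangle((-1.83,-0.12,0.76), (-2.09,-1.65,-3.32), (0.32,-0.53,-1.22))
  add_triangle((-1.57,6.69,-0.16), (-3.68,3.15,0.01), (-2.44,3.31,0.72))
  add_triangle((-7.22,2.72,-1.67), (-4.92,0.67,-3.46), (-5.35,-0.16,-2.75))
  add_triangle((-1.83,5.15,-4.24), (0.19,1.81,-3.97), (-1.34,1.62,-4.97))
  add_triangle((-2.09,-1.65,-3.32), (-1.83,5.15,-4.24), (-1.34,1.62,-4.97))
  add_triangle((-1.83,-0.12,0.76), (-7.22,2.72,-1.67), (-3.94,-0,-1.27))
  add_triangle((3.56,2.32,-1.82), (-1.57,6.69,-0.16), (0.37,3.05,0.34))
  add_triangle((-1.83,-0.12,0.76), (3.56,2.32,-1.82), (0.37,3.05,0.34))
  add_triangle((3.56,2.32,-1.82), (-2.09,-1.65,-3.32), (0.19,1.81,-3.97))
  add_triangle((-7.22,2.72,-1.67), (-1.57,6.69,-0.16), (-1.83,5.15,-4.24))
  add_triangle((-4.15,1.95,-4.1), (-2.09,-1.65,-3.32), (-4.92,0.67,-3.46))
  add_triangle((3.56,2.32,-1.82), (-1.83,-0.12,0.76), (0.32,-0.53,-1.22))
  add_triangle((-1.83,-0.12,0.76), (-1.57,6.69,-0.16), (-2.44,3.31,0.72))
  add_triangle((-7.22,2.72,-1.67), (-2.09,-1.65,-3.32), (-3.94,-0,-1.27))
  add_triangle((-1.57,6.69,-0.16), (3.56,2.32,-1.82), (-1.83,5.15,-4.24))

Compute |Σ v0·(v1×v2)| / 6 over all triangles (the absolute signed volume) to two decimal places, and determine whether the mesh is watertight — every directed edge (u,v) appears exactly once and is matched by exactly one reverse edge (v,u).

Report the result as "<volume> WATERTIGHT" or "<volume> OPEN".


142.37 OPEN

Per-triangle v0·(v1×v2)/6:
  t1: +1.6711
  t2: +1.3035
  t3: +9.3966
  t4: +5.8888
  t5: +2.9541
  t6: +15.0793
  t7: +2.3418
  t8: +1.7425
  t9: +1.7722
  t10: +5.5521
  t11: +3.3500
  t12: +8.1521
  t13: +0.2021
  t14: +2.4622
  t15: +3.9246
  t16: +4.2273
  t17: +5.2837
  t18: +2.4628
  t19: +4.0260
  t20: -0.6293
  t21: +5.0523
  t22: +29.0996
  t23: +3.9754
  t24: -0.7492
  t25: -0.2517
  t26: +4.0145
  t27: +20.0631
Σ = +142.3676 → |volume| = 142.37

Directed edges: 81 total; 3 unmatched, e.g. (-2.09,-1.65,-3.32)→(-5.35,-0.16,-2.75) → open.


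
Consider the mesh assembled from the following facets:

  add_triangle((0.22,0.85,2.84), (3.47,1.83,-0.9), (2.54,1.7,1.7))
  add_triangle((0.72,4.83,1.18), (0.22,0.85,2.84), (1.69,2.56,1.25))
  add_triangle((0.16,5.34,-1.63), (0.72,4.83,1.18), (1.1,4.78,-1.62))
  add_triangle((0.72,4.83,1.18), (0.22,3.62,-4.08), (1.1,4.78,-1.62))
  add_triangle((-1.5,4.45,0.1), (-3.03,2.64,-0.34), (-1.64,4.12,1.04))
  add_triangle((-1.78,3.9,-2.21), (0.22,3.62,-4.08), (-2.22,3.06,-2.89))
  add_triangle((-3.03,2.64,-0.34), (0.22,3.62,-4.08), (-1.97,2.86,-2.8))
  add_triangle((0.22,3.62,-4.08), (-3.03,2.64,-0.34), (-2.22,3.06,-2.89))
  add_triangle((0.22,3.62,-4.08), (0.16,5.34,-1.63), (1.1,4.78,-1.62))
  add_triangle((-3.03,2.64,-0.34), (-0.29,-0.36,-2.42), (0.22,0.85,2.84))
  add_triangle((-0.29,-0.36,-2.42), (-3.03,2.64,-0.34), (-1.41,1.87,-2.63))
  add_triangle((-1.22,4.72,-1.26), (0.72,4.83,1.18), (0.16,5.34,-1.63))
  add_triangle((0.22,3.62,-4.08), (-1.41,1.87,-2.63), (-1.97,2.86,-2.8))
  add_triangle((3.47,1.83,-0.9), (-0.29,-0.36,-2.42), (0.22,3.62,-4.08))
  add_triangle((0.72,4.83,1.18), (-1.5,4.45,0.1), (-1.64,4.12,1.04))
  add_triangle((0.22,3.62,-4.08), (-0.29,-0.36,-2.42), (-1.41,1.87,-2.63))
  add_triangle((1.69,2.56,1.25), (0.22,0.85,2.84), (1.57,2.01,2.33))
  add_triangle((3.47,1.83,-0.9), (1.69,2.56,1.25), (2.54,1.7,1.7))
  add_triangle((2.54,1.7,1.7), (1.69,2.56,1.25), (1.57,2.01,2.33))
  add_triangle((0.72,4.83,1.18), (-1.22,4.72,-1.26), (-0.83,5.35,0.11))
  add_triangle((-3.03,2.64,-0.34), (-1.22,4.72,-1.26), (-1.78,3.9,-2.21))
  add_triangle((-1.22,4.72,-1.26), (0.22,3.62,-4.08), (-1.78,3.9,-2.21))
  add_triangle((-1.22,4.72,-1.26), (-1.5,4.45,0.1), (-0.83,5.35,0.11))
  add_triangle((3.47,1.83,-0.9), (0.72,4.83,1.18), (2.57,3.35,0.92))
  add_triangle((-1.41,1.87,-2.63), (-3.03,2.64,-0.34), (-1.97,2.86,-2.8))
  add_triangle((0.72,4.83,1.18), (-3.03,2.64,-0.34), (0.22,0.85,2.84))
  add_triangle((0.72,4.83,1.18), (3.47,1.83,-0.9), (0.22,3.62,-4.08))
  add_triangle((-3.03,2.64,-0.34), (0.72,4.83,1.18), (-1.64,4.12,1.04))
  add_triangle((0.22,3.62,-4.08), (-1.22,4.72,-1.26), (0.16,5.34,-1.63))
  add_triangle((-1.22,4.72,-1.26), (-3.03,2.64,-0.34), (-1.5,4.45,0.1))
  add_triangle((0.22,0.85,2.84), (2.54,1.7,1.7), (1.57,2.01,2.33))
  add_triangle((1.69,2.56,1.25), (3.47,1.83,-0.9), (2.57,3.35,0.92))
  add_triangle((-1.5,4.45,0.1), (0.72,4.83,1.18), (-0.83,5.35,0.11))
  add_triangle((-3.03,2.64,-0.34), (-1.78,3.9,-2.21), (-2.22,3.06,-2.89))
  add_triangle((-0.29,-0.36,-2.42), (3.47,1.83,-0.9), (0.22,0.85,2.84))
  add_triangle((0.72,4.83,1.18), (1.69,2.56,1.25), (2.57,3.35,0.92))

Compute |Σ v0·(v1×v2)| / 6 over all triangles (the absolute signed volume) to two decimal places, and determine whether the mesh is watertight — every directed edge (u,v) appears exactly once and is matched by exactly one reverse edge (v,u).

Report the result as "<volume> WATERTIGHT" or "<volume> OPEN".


Per-triangle v0·(v1×v2)/6:
  t1: -0.3973
  t2: +2.7256
  t3: +2.3426
  t4: -2.2657
  t5: +1.5782
  t6: +2.4925
  t7: +2.5938
  t8: -2.7499
  t9: +2.5174
  t10: -0.3849
  t11: +1.5382
  t12: +3.3087
  t13: +1.0649
  t14: +5.5382
  t15: +1.8496
  t16: +2.5131
  t17: +0.4478
  t18: +1.9245
  t19: +0.7255
  t20: +1.3079
  t21: +2.3802
  t22: +2.9535
  t23: +0.9834
  t24: +2.5068
  t25: +0.5920
  t26: +7.1806
  t27: +13.1237
  t28: -1.8795
  t29: +3.5868
  t30: +2.2782
  t31: +0.7129
  t32: +0.4164
  t33: +0.7913
  t34: +1.9901
  t35: -0.7123
  t36: +0.9341
Σ = +66.5088 → |volume| = 66.51

Directed edges: 108 total, each appears once with its reverse present → watertight.

66.51 WATERTIGHT


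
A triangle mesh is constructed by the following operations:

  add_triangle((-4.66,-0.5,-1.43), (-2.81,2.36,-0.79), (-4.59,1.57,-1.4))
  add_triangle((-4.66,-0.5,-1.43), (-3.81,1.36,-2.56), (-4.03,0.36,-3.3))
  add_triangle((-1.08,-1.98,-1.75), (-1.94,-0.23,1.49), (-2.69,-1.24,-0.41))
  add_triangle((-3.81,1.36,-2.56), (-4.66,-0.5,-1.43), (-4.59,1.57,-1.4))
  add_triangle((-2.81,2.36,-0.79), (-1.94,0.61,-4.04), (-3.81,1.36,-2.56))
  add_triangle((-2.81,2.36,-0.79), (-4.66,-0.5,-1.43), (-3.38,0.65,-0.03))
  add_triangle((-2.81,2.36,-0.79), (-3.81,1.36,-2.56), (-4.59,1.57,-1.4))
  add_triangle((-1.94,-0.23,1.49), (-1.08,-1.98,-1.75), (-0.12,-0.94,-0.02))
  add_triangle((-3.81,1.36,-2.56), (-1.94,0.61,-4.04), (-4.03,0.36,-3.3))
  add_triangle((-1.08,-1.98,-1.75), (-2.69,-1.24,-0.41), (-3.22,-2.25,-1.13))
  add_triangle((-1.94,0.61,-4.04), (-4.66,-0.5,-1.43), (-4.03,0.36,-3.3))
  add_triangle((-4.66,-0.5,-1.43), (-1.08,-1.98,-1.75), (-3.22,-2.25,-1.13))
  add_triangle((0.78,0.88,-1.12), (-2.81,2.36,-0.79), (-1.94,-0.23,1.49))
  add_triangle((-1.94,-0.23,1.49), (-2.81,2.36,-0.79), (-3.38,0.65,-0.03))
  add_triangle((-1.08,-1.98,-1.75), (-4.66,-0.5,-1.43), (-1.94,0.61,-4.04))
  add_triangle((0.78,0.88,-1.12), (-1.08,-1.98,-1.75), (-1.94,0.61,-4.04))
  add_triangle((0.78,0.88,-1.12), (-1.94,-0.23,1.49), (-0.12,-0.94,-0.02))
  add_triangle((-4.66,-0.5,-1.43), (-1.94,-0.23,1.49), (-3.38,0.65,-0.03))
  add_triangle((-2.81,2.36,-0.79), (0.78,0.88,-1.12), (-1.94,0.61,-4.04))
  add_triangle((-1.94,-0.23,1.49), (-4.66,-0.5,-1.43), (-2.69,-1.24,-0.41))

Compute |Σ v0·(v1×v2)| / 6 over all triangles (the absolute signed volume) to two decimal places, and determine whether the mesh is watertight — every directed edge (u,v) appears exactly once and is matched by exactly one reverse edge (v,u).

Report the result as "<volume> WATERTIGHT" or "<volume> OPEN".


Per-triangle v0·(v1×v2)/6:
  t1: +0.0982
  t2: +1.9786
  t3: +0.7144
  t4: +2.2396
  t5: +2.3004
  t6: +2.0251
  t7: +1.4988
  t8: +0.7050
  t9: +1.8431
  t10: -0.1195
  t11: +0.8089
  t12: +1.8929
  t13: +0.2971
  t14: +1.2851
  t15: +5.8886
  t16: +1.8767
  t17: -0.1845
  t18: +1.6572
  t19: +3.1517
  t20: +1.5338
Σ = +31.4913 → |volume| = 31.49

Directed edges: 60 total; 6 unmatched, e.g. (-1.08,-1.98,-1.75)→(-0.12,-0.94,-0.02) → open.

31.49 OPEN


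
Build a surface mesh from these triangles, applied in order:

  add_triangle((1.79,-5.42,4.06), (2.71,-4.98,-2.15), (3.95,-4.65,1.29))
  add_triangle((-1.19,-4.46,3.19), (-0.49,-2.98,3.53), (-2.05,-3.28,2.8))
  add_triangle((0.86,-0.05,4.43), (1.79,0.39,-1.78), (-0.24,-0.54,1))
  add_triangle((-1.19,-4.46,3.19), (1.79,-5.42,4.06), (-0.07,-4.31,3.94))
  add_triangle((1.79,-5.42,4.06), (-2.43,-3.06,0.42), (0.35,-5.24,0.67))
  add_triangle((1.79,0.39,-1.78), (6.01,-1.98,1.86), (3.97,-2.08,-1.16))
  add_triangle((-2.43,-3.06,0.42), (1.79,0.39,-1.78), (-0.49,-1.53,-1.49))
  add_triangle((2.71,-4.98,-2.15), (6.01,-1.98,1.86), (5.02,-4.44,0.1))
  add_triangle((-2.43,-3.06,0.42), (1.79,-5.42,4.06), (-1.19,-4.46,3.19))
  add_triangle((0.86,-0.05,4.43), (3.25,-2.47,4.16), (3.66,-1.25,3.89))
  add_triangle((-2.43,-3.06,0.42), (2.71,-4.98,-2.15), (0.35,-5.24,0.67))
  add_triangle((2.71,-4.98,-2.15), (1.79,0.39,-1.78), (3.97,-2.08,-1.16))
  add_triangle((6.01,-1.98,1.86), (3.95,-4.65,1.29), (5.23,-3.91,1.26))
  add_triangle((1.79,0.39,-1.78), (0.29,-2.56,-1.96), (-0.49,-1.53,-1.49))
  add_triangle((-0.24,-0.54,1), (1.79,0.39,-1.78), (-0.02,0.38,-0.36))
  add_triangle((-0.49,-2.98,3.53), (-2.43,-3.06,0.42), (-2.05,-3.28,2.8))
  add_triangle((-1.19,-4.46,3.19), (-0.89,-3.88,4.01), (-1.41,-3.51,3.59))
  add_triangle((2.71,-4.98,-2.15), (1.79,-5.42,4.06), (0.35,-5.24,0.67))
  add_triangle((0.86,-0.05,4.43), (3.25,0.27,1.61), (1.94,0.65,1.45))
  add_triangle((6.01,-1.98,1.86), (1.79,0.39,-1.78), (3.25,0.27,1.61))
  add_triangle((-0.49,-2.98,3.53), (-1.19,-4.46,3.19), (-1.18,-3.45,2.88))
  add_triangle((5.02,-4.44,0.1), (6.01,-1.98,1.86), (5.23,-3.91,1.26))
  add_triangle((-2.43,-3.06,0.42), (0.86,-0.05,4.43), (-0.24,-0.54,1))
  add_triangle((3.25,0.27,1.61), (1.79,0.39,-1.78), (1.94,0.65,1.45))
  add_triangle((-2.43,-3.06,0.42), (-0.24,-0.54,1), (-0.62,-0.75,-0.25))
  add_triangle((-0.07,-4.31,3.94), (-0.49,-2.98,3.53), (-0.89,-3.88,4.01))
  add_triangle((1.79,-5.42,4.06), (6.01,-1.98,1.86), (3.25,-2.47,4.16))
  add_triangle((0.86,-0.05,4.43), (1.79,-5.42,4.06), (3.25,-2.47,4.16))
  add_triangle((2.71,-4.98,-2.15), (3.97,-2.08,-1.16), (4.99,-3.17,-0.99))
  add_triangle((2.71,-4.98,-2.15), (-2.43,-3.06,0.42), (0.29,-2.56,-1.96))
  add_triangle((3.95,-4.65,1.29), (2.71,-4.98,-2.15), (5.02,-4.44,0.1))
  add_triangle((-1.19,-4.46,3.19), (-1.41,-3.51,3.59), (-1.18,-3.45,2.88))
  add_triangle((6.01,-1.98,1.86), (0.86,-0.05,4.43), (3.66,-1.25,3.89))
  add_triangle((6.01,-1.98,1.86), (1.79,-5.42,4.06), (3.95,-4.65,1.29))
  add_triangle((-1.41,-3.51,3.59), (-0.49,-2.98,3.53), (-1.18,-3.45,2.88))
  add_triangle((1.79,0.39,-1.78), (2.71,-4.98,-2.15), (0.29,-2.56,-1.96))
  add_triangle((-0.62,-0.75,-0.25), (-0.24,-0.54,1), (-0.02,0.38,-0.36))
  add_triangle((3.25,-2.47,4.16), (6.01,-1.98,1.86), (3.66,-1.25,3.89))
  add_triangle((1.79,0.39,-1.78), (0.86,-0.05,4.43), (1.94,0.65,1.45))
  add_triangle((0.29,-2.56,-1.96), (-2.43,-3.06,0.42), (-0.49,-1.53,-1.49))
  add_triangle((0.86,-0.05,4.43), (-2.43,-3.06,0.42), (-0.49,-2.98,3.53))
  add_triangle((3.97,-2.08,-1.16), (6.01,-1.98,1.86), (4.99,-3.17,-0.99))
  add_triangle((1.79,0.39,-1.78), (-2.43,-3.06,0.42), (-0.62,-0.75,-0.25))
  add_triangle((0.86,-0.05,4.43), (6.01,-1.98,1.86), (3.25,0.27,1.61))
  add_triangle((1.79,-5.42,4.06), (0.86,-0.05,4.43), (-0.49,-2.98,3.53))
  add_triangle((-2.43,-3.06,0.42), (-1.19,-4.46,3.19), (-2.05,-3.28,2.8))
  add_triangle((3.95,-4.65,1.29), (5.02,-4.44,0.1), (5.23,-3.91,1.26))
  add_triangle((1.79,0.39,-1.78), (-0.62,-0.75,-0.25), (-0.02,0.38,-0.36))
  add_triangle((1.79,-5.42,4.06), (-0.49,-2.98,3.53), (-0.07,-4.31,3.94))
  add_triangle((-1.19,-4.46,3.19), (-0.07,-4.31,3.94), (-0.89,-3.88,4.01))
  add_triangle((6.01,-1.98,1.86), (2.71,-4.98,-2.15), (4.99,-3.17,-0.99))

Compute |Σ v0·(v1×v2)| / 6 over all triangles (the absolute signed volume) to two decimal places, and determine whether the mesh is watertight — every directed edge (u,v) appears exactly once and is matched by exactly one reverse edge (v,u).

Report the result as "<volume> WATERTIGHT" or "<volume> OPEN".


Per-triangle v0·(v1×v2)/6:
  t1: +10.7141
  t2: +1.3243
  t3: -0.7151
  t4: +1.9150
  t5: +7.7823
  t6: +4.1491
  t7: -0.6451
  t8: +2.3898
  t9: +4.0346
  t10: +3.0218
  t11: +6.3518
  t12: +4.1542
  t13: +1.3508
  t14: +0.8376
  t15: +0.0320
  t16: -1.3658
  t17: +0.5512
  t18: +10.4660
  t19: +1.0923
  t20: +3.7273
  t21: -0.3633
  t22: +2.1835
  t23: -0.0011
  t24: +0.7700
  t25: -0.0225
  t26: +0.3318
  t27: +10.3469
  t28: +7.8991
  t29: +1.6018
  t30: +4.4995
  t31: +4.7502
  t32: +0.0631
  t33: +0.8288
  t34: +11.4333
  t35: -0.3264
  t36: +3.2044
  t37: +0.0367
  t38: +3.7250
  t39: -0.5977
  t40: +1.1594
  t41: +2.8009
  t42: +1.6913
  t43: +0.2879
  t44: +5.4506
  t45: +6.8382
  t46: +2.0891
  t47: +1.8436
  t48: +0.1691
  t49: +0.8033
  t50: +0.8988
  t51: +5.8071
Σ = +141.3707 → |volume| = 141.37

Directed edges: 153 total; 3 unmatched, e.g. (-0.89,-3.88,4.01)→(-1.41,-3.51,3.59) → open.

141.37 OPEN


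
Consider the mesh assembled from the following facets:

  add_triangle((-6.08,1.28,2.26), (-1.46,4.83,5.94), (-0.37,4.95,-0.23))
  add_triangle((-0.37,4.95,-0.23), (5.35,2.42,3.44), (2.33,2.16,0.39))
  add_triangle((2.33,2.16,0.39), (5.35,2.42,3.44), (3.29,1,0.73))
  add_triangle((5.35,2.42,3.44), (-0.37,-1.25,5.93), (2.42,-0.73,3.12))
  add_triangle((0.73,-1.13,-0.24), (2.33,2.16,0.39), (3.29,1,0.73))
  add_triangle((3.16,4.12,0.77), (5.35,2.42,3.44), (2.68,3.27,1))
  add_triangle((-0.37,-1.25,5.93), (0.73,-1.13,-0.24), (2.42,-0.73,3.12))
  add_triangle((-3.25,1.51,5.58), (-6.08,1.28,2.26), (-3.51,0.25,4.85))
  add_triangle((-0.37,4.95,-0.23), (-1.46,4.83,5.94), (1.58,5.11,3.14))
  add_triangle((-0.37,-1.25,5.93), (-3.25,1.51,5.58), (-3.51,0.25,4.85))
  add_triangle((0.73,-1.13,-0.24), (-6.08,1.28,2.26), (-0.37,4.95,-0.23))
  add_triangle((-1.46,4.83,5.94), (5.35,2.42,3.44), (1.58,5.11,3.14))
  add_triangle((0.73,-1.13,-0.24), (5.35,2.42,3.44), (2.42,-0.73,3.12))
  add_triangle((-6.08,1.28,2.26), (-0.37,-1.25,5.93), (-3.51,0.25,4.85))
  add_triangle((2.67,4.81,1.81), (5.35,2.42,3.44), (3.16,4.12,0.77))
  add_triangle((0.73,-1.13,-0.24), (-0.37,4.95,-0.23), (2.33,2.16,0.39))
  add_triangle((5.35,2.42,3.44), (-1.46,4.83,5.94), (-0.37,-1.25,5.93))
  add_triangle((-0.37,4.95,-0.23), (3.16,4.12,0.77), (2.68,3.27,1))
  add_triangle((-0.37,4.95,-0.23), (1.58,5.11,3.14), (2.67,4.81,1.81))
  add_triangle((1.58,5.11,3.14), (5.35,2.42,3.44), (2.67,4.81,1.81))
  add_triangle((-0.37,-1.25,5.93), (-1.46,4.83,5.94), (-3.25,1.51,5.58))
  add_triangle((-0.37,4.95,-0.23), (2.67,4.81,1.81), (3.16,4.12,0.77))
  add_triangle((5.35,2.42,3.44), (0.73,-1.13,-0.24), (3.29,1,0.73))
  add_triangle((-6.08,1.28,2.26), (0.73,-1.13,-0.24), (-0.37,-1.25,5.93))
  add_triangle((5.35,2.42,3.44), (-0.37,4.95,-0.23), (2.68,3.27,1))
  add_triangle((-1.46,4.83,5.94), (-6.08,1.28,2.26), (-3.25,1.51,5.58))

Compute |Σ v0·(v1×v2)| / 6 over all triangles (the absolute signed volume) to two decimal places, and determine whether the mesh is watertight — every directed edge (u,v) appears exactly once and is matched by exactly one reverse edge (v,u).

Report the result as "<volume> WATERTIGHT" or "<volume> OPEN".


181.46 WATERTIGHT

Per-triangle v0·(v1×v2)/6:
  t1: +28.3312
  t2: +5.0644
  t3: +1.8488
  t4: +8.5253
  t5: +0.4141
  t6: -0.5802
  t7: +2.9997
  t8: +5.1329
  t9: +13.0400
  t10: +4.8662
  t11: +0.2088
  t12: +16.5603
  t13: +3.1905
  t14: +1.9006
  t15: +4.2767
  t16: +0.8624
  t17: +36.8361
  t18: -0.9762
  t19: +5.1500
  t20: +6.4572
  t21: +14.5512
  t22: +3.4150
  t23: +1.4951
  t24: +5.6885
  t25: -3.3145
  t26: +15.5199
Σ = +181.4639 → |volume| = 181.46

Directed edges: 78 total, each appears once with its reverse present → watertight.
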